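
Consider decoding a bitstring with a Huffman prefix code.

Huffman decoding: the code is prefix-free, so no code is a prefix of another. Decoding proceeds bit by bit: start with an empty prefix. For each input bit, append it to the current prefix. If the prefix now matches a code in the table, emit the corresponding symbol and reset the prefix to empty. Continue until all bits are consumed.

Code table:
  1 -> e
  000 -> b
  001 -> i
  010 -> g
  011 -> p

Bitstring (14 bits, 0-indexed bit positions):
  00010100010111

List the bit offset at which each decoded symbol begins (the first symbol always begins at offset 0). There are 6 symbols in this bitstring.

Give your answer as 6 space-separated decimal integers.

Answer: 0 3 4 7 10 13

Derivation:
Bit 0: prefix='0' (no match yet)
Bit 1: prefix='00' (no match yet)
Bit 2: prefix='000' -> emit 'b', reset
Bit 3: prefix='1' -> emit 'e', reset
Bit 4: prefix='0' (no match yet)
Bit 5: prefix='01' (no match yet)
Bit 6: prefix='010' -> emit 'g', reset
Bit 7: prefix='0' (no match yet)
Bit 8: prefix='00' (no match yet)
Bit 9: prefix='001' -> emit 'i', reset
Bit 10: prefix='0' (no match yet)
Bit 11: prefix='01' (no match yet)
Bit 12: prefix='011' -> emit 'p', reset
Bit 13: prefix='1' -> emit 'e', reset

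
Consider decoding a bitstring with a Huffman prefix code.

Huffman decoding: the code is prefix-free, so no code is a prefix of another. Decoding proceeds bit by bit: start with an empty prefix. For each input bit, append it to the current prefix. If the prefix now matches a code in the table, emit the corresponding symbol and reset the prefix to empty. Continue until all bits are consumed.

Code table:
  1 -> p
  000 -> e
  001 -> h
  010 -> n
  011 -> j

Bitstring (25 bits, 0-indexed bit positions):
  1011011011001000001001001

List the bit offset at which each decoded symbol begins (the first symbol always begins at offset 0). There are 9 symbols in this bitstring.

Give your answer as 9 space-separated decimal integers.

Bit 0: prefix='1' -> emit 'p', reset
Bit 1: prefix='0' (no match yet)
Bit 2: prefix='01' (no match yet)
Bit 3: prefix='011' -> emit 'j', reset
Bit 4: prefix='0' (no match yet)
Bit 5: prefix='01' (no match yet)
Bit 6: prefix='011' -> emit 'j', reset
Bit 7: prefix='0' (no match yet)
Bit 8: prefix='01' (no match yet)
Bit 9: prefix='011' -> emit 'j', reset
Bit 10: prefix='0' (no match yet)
Bit 11: prefix='00' (no match yet)
Bit 12: prefix='001' -> emit 'h', reset
Bit 13: prefix='0' (no match yet)
Bit 14: prefix='00' (no match yet)
Bit 15: prefix='000' -> emit 'e', reset
Bit 16: prefix='0' (no match yet)
Bit 17: prefix='00' (no match yet)
Bit 18: prefix='001' -> emit 'h', reset
Bit 19: prefix='0' (no match yet)
Bit 20: prefix='00' (no match yet)
Bit 21: prefix='001' -> emit 'h', reset
Bit 22: prefix='0' (no match yet)
Bit 23: prefix='00' (no match yet)
Bit 24: prefix='001' -> emit 'h', reset

Answer: 0 1 4 7 10 13 16 19 22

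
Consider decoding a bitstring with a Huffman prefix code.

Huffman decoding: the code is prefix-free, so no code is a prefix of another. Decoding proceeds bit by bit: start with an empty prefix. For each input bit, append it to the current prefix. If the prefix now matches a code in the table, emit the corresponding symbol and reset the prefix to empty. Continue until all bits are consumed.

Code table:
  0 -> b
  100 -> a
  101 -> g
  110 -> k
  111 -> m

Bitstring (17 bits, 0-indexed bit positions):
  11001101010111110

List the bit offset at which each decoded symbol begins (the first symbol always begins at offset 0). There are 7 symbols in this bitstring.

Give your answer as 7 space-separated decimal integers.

Bit 0: prefix='1' (no match yet)
Bit 1: prefix='11' (no match yet)
Bit 2: prefix='110' -> emit 'k', reset
Bit 3: prefix='0' -> emit 'b', reset
Bit 4: prefix='1' (no match yet)
Bit 5: prefix='11' (no match yet)
Bit 6: prefix='110' -> emit 'k', reset
Bit 7: prefix='1' (no match yet)
Bit 8: prefix='10' (no match yet)
Bit 9: prefix='101' -> emit 'g', reset
Bit 10: prefix='0' -> emit 'b', reset
Bit 11: prefix='1' (no match yet)
Bit 12: prefix='11' (no match yet)
Bit 13: prefix='111' -> emit 'm', reset
Bit 14: prefix='1' (no match yet)
Bit 15: prefix='11' (no match yet)
Bit 16: prefix='110' -> emit 'k', reset

Answer: 0 3 4 7 10 11 14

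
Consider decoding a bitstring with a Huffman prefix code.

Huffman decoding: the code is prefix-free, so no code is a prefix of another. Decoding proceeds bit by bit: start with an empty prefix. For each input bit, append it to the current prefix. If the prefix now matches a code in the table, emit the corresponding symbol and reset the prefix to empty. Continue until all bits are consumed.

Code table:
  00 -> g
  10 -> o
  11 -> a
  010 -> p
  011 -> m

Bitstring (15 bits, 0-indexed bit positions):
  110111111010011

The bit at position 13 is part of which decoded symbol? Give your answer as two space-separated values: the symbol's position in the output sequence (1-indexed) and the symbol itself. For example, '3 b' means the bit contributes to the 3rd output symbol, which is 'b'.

Bit 0: prefix='1' (no match yet)
Bit 1: prefix='11' -> emit 'a', reset
Bit 2: prefix='0' (no match yet)
Bit 3: prefix='01' (no match yet)
Bit 4: prefix='011' -> emit 'm', reset
Bit 5: prefix='1' (no match yet)
Bit 6: prefix='11' -> emit 'a', reset
Bit 7: prefix='1' (no match yet)
Bit 8: prefix='11' -> emit 'a', reset
Bit 9: prefix='0' (no match yet)
Bit 10: prefix='01' (no match yet)
Bit 11: prefix='010' -> emit 'p', reset
Bit 12: prefix='0' (no match yet)
Bit 13: prefix='01' (no match yet)
Bit 14: prefix='011' -> emit 'm', reset

Answer: 6 m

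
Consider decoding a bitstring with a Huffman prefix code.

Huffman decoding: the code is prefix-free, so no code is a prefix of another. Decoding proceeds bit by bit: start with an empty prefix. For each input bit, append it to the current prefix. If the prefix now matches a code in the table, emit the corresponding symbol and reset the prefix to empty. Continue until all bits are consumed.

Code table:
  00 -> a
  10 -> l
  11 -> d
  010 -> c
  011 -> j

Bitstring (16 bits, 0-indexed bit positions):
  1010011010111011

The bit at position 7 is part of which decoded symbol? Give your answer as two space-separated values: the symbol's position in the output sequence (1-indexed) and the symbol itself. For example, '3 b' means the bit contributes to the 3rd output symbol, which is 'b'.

Answer: 4 c

Derivation:
Bit 0: prefix='1' (no match yet)
Bit 1: prefix='10' -> emit 'l', reset
Bit 2: prefix='1' (no match yet)
Bit 3: prefix='10' -> emit 'l', reset
Bit 4: prefix='0' (no match yet)
Bit 5: prefix='01' (no match yet)
Bit 6: prefix='011' -> emit 'j', reset
Bit 7: prefix='0' (no match yet)
Bit 8: prefix='01' (no match yet)
Bit 9: prefix='010' -> emit 'c', reset
Bit 10: prefix='1' (no match yet)
Bit 11: prefix='11' -> emit 'd', reset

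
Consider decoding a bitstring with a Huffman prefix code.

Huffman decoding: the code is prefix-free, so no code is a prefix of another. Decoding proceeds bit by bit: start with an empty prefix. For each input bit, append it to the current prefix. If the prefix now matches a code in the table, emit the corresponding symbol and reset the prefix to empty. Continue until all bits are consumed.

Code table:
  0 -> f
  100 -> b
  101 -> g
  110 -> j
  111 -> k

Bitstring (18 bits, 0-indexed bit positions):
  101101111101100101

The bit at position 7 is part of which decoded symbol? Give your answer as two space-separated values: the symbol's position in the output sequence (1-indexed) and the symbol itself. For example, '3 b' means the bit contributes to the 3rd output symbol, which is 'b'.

Answer: 3 k

Derivation:
Bit 0: prefix='1' (no match yet)
Bit 1: prefix='10' (no match yet)
Bit 2: prefix='101' -> emit 'g', reset
Bit 3: prefix='1' (no match yet)
Bit 4: prefix='10' (no match yet)
Bit 5: prefix='101' -> emit 'g', reset
Bit 6: prefix='1' (no match yet)
Bit 7: prefix='11' (no match yet)
Bit 8: prefix='111' -> emit 'k', reset
Bit 9: prefix='1' (no match yet)
Bit 10: prefix='10' (no match yet)
Bit 11: prefix='101' -> emit 'g', reset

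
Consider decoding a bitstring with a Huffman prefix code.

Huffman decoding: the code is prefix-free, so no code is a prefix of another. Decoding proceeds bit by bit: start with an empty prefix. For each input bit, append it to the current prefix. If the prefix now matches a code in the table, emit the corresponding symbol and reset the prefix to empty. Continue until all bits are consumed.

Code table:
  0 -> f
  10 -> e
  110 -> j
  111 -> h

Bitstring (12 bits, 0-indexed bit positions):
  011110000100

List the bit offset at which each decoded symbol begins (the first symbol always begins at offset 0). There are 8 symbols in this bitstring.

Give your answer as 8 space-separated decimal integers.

Bit 0: prefix='0' -> emit 'f', reset
Bit 1: prefix='1' (no match yet)
Bit 2: prefix='11' (no match yet)
Bit 3: prefix='111' -> emit 'h', reset
Bit 4: prefix='1' (no match yet)
Bit 5: prefix='10' -> emit 'e', reset
Bit 6: prefix='0' -> emit 'f', reset
Bit 7: prefix='0' -> emit 'f', reset
Bit 8: prefix='0' -> emit 'f', reset
Bit 9: prefix='1' (no match yet)
Bit 10: prefix='10' -> emit 'e', reset
Bit 11: prefix='0' -> emit 'f', reset

Answer: 0 1 4 6 7 8 9 11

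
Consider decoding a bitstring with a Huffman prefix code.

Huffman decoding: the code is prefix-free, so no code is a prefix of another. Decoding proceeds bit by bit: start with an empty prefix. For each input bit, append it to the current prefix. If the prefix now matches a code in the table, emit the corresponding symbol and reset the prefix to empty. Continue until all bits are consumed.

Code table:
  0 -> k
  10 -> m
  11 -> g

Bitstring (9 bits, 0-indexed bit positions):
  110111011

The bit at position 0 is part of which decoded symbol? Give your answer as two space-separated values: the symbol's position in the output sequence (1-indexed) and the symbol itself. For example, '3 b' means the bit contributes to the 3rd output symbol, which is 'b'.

Bit 0: prefix='1' (no match yet)
Bit 1: prefix='11' -> emit 'g', reset
Bit 2: prefix='0' -> emit 'k', reset
Bit 3: prefix='1' (no match yet)
Bit 4: prefix='11' -> emit 'g', reset

Answer: 1 g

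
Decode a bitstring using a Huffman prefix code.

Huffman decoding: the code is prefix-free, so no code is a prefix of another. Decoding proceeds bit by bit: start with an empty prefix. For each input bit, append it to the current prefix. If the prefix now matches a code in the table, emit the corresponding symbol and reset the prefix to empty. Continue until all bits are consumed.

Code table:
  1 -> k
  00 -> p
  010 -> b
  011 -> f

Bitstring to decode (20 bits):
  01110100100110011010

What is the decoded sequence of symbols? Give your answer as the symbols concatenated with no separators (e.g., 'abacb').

Bit 0: prefix='0' (no match yet)
Bit 1: prefix='01' (no match yet)
Bit 2: prefix='011' -> emit 'f', reset
Bit 3: prefix='1' -> emit 'k', reset
Bit 4: prefix='0' (no match yet)
Bit 5: prefix='01' (no match yet)
Bit 6: prefix='010' -> emit 'b', reset
Bit 7: prefix='0' (no match yet)
Bit 8: prefix='01' (no match yet)
Bit 9: prefix='010' -> emit 'b', reset
Bit 10: prefix='0' (no match yet)
Bit 11: prefix='01' (no match yet)
Bit 12: prefix='011' -> emit 'f', reset
Bit 13: prefix='0' (no match yet)
Bit 14: prefix='00' -> emit 'p', reset
Bit 15: prefix='1' -> emit 'k', reset
Bit 16: prefix='1' -> emit 'k', reset
Bit 17: prefix='0' (no match yet)
Bit 18: prefix='01' (no match yet)
Bit 19: prefix='010' -> emit 'b', reset

Answer: fkbbfpkkb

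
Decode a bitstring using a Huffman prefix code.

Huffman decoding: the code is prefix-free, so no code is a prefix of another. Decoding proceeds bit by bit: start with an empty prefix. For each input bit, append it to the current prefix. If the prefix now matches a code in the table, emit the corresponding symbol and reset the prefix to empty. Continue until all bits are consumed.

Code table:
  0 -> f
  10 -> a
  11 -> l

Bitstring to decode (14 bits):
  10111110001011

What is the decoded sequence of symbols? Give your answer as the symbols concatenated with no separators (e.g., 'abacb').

Answer: allaffal

Derivation:
Bit 0: prefix='1' (no match yet)
Bit 1: prefix='10' -> emit 'a', reset
Bit 2: prefix='1' (no match yet)
Bit 3: prefix='11' -> emit 'l', reset
Bit 4: prefix='1' (no match yet)
Bit 5: prefix='11' -> emit 'l', reset
Bit 6: prefix='1' (no match yet)
Bit 7: prefix='10' -> emit 'a', reset
Bit 8: prefix='0' -> emit 'f', reset
Bit 9: prefix='0' -> emit 'f', reset
Bit 10: prefix='1' (no match yet)
Bit 11: prefix='10' -> emit 'a', reset
Bit 12: prefix='1' (no match yet)
Bit 13: prefix='11' -> emit 'l', reset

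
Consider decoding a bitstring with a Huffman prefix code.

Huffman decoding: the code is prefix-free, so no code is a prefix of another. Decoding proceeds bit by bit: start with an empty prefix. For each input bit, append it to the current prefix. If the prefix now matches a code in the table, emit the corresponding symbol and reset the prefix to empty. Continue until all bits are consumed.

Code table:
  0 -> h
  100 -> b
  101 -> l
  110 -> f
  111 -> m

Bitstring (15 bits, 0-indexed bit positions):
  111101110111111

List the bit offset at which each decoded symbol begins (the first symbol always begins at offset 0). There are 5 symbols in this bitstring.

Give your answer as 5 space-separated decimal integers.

Bit 0: prefix='1' (no match yet)
Bit 1: prefix='11' (no match yet)
Bit 2: prefix='111' -> emit 'm', reset
Bit 3: prefix='1' (no match yet)
Bit 4: prefix='10' (no match yet)
Bit 5: prefix='101' -> emit 'l', reset
Bit 6: prefix='1' (no match yet)
Bit 7: prefix='11' (no match yet)
Bit 8: prefix='110' -> emit 'f', reset
Bit 9: prefix='1' (no match yet)
Bit 10: prefix='11' (no match yet)
Bit 11: prefix='111' -> emit 'm', reset
Bit 12: prefix='1' (no match yet)
Bit 13: prefix='11' (no match yet)
Bit 14: prefix='111' -> emit 'm', reset

Answer: 0 3 6 9 12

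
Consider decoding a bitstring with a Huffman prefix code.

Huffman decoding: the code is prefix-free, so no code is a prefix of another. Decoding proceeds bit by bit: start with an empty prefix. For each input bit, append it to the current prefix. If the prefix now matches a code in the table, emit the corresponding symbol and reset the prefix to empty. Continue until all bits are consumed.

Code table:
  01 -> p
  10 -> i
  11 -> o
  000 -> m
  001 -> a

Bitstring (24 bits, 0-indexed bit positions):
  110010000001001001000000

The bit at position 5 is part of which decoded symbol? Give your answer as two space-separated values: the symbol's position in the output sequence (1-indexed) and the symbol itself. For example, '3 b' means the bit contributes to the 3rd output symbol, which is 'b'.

Bit 0: prefix='1' (no match yet)
Bit 1: prefix='11' -> emit 'o', reset
Bit 2: prefix='0' (no match yet)
Bit 3: prefix='00' (no match yet)
Bit 4: prefix='001' -> emit 'a', reset
Bit 5: prefix='0' (no match yet)
Bit 6: prefix='00' (no match yet)
Bit 7: prefix='000' -> emit 'm', reset
Bit 8: prefix='0' (no match yet)
Bit 9: prefix='00' (no match yet)

Answer: 3 m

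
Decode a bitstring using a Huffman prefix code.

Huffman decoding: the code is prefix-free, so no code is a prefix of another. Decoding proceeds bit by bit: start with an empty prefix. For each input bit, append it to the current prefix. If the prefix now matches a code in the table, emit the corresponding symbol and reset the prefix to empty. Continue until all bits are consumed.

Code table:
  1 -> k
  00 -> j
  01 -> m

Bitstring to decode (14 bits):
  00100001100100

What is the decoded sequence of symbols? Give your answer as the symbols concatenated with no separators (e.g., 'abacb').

Answer: jkjjkkjkj

Derivation:
Bit 0: prefix='0' (no match yet)
Bit 1: prefix='00' -> emit 'j', reset
Bit 2: prefix='1' -> emit 'k', reset
Bit 3: prefix='0' (no match yet)
Bit 4: prefix='00' -> emit 'j', reset
Bit 5: prefix='0' (no match yet)
Bit 6: prefix='00' -> emit 'j', reset
Bit 7: prefix='1' -> emit 'k', reset
Bit 8: prefix='1' -> emit 'k', reset
Bit 9: prefix='0' (no match yet)
Bit 10: prefix='00' -> emit 'j', reset
Bit 11: prefix='1' -> emit 'k', reset
Bit 12: prefix='0' (no match yet)
Bit 13: prefix='00' -> emit 'j', reset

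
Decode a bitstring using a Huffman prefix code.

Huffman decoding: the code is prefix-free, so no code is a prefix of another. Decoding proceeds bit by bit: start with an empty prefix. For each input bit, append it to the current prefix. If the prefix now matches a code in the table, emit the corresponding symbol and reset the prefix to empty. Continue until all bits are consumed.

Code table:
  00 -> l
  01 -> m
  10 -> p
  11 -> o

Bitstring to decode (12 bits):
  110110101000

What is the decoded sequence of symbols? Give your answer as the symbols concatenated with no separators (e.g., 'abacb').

Answer: ompppl

Derivation:
Bit 0: prefix='1' (no match yet)
Bit 1: prefix='11' -> emit 'o', reset
Bit 2: prefix='0' (no match yet)
Bit 3: prefix='01' -> emit 'm', reset
Bit 4: prefix='1' (no match yet)
Bit 5: prefix='10' -> emit 'p', reset
Bit 6: prefix='1' (no match yet)
Bit 7: prefix='10' -> emit 'p', reset
Bit 8: prefix='1' (no match yet)
Bit 9: prefix='10' -> emit 'p', reset
Bit 10: prefix='0' (no match yet)
Bit 11: prefix='00' -> emit 'l', reset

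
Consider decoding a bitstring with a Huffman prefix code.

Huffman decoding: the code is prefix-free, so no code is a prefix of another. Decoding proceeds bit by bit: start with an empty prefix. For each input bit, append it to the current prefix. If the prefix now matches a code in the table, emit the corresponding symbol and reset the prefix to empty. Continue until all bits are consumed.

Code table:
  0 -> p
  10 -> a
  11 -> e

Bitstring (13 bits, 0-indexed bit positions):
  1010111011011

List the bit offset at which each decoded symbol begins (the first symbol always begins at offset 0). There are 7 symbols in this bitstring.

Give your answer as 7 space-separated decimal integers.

Answer: 0 2 4 6 8 10 11

Derivation:
Bit 0: prefix='1' (no match yet)
Bit 1: prefix='10' -> emit 'a', reset
Bit 2: prefix='1' (no match yet)
Bit 3: prefix='10' -> emit 'a', reset
Bit 4: prefix='1' (no match yet)
Bit 5: prefix='11' -> emit 'e', reset
Bit 6: prefix='1' (no match yet)
Bit 7: prefix='10' -> emit 'a', reset
Bit 8: prefix='1' (no match yet)
Bit 9: prefix='11' -> emit 'e', reset
Bit 10: prefix='0' -> emit 'p', reset
Bit 11: prefix='1' (no match yet)
Bit 12: prefix='11' -> emit 'e', reset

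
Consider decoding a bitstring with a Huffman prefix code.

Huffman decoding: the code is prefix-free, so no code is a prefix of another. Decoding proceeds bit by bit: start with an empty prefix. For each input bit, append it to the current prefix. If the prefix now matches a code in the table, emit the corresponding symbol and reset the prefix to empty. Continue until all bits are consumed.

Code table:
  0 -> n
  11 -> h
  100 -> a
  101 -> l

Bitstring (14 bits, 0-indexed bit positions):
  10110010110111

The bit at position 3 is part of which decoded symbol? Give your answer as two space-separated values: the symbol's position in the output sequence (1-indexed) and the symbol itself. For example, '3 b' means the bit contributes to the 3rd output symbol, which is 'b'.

Bit 0: prefix='1' (no match yet)
Bit 1: prefix='10' (no match yet)
Bit 2: prefix='101' -> emit 'l', reset
Bit 3: prefix='1' (no match yet)
Bit 4: prefix='10' (no match yet)
Bit 5: prefix='100' -> emit 'a', reset
Bit 6: prefix='1' (no match yet)
Bit 7: prefix='10' (no match yet)

Answer: 2 a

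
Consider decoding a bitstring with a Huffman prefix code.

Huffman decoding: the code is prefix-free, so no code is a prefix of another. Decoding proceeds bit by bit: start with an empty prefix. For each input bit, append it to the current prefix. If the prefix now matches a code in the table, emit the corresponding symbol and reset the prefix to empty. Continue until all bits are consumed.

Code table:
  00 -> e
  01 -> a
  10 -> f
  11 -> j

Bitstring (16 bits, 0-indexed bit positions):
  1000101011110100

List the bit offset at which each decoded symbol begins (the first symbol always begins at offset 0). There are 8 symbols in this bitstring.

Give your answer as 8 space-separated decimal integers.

Bit 0: prefix='1' (no match yet)
Bit 1: prefix='10' -> emit 'f', reset
Bit 2: prefix='0' (no match yet)
Bit 3: prefix='00' -> emit 'e', reset
Bit 4: prefix='1' (no match yet)
Bit 5: prefix='10' -> emit 'f', reset
Bit 6: prefix='1' (no match yet)
Bit 7: prefix='10' -> emit 'f', reset
Bit 8: prefix='1' (no match yet)
Bit 9: prefix='11' -> emit 'j', reset
Bit 10: prefix='1' (no match yet)
Bit 11: prefix='11' -> emit 'j', reset
Bit 12: prefix='0' (no match yet)
Bit 13: prefix='01' -> emit 'a', reset
Bit 14: prefix='0' (no match yet)
Bit 15: prefix='00' -> emit 'e', reset

Answer: 0 2 4 6 8 10 12 14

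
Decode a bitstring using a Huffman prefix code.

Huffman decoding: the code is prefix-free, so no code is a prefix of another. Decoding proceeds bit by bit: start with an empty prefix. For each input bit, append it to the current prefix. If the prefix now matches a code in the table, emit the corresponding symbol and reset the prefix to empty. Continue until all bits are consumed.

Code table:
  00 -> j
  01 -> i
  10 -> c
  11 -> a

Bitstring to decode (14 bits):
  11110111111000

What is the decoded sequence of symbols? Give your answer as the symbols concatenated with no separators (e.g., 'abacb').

Bit 0: prefix='1' (no match yet)
Bit 1: prefix='11' -> emit 'a', reset
Bit 2: prefix='1' (no match yet)
Bit 3: prefix='11' -> emit 'a', reset
Bit 4: prefix='0' (no match yet)
Bit 5: prefix='01' -> emit 'i', reset
Bit 6: prefix='1' (no match yet)
Bit 7: prefix='11' -> emit 'a', reset
Bit 8: prefix='1' (no match yet)
Bit 9: prefix='11' -> emit 'a', reset
Bit 10: prefix='1' (no match yet)
Bit 11: prefix='10' -> emit 'c', reset
Bit 12: prefix='0' (no match yet)
Bit 13: prefix='00' -> emit 'j', reset

Answer: aaiaacj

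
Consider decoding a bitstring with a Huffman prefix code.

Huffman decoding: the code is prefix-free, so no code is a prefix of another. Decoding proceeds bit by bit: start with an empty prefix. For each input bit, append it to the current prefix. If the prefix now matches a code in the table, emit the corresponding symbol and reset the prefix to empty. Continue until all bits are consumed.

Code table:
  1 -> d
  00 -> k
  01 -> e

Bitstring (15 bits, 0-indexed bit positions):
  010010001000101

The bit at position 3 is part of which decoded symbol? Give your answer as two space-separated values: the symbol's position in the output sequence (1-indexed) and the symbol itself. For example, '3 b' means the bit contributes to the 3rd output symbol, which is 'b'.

Answer: 2 k

Derivation:
Bit 0: prefix='0' (no match yet)
Bit 1: prefix='01' -> emit 'e', reset
Bit 2: prefix='0' (no match yet)
Bit 3: prefix='00' -> emit 'k', reset
Bit 4: prefix='1' -> emit 'd', reset
Bit 5: prefix='0' (no match yet)
Bit 6: prefix='00' -> emit 'k', reset
Bit 7: prefix='0' (no match yet)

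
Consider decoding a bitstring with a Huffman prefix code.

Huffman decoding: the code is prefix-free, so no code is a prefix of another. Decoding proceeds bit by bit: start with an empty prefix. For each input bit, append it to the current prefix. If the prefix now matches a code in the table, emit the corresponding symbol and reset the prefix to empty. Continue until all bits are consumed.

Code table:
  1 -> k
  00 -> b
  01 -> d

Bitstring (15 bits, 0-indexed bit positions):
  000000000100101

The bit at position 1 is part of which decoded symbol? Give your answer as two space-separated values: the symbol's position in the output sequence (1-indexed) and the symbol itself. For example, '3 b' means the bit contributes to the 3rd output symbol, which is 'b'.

Bit 0: prefix='0' (no match yet)
Bit 1: prefix='00' -> emit 'b', reset
Bit 2: prefix='0' (no match yet)
Bit 3: prefix='00' -> emit 'b', reset
Bit 4: prefix='0' (no match yet)
Bit 5: prefix='00' -> emit 'b', reset

Answer: 1 b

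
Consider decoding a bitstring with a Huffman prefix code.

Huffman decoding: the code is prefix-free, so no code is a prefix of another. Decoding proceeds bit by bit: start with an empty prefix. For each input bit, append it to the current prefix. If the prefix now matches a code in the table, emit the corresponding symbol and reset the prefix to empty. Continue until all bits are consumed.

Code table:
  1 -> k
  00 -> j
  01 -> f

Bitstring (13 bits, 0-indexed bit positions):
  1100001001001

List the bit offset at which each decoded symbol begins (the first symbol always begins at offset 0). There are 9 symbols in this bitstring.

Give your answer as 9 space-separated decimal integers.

Bit 0: prefix='1' -> emit 'k', reset
Bit 1: prefix='1' -> emit 'k', reset
Bit 2: prefix='0' (no match yet)
Bit 3: prefix='00' -> emit 'j', reset
Bit 4: prefix='0' (no match yet)
Bit 5: prefix='00' -> emit 'j', reset
Bit 6: prefix='1' -> emit 'k', reset
Bit 7: prefix='0' (no match yet)
Bit 8: prefix='00' -> emit 'j', reset
Bit 9: prefix='1' -> emit 'k', reset
Bit 10: prefix='0' (no match yet)
Bit 11: prefix='00' -> emit 'j', reset
Bit 12: prefix='1' -> emit 'k', reset

Answer: 0 1 2 4 6 7 9 10 12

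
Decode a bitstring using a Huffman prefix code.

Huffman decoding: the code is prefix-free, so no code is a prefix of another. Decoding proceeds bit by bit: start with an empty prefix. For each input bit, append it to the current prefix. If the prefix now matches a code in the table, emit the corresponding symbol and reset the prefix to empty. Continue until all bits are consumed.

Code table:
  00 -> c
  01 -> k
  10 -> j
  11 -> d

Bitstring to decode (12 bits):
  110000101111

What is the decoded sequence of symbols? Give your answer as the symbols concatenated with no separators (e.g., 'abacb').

Bit 0: prefix='1' (no match yet)
Bit 1: prefix='11' -> emit 'd', reset
Bit 2: prefix='0' (no match yet)
Bit 3: prefix='00' -> emit 'c', reset
Bit 4: prefix='0' (no match yet)
Bit 5: prefix='00' -> emit 'c', reset
Bit 6: prefix='1' (no match yet)
Bit 7: prefix='10' -> emit 'j', reset
Bit 8: prefix='1' (no match yet)
Bit 9: prefix='11' -> emit 'd', reset
Bit 10: prefix='1' (no match yet)
Bit 11: prefix='11' -> emit 'd', reset

Answer: dccjdd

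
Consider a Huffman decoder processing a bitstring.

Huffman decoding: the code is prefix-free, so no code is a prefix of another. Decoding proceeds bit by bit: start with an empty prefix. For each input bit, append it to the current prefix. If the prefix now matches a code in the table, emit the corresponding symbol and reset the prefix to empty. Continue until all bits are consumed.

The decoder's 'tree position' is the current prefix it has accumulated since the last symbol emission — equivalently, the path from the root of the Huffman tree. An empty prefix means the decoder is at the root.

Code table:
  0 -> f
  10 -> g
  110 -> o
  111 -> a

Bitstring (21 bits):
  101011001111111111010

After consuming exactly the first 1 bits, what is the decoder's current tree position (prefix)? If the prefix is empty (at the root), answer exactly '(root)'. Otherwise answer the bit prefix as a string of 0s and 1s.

Bit 0: prefix='1' (no match yet)

Answer: 1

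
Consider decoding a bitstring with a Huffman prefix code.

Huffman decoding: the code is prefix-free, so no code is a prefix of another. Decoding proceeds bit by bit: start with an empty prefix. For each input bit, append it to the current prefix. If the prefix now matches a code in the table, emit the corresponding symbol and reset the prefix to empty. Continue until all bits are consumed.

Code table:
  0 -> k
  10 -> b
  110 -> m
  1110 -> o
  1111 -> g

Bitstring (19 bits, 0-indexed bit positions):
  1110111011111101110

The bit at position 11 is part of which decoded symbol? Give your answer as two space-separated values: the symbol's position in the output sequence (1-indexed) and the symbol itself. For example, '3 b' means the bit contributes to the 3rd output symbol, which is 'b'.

Answer: 3 g

Derivation:
Bit 0: prefix='1' (no match yet)
Bit 1: prefix='11' (no match yet)
Bit 2: prefix='111' (no match yet)
Bit 3: prefix='1110' -> emit 'o', reset
Bit 4: prefix='1' (no match yet)
Bit 5: prefix='11' (no match yet)
Bit 6: prefix='111' (no match yet)
Bit 7: prefix='1110' -> emit 'o', reset
Bit 8: prefix='1' (no match yet)
Bit 9: prefix='11' (no match yet)
Bit 10: prefix='111' (no match yet)
Bit 11: prefix='1111' -> emit 'g', reset
Bit 12: prefix='1' (no match yet)
Bit 13: prefix='11' (no match yet)
Bit 14: prefix='110' -> emit 'm', reset
Bit 15: prefix='1' (no match yet)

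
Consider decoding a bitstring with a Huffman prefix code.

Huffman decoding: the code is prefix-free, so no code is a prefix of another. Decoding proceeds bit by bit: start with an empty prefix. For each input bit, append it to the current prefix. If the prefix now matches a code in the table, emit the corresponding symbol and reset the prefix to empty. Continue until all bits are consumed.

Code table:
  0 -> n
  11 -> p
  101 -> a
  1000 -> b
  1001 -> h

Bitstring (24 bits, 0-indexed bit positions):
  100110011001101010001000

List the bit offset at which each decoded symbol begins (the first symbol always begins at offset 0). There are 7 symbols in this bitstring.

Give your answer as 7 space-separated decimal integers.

Bit 0: prefix='1' (no match yet)
Bit 1: prefix='10' (no match yet)
Bit 2: prefix='100' (no match yet)
Bit 3: prefix='1001' -> emit 'h', reset
Bit 4: prefix='1' (no match yet)
Bit 5: prefix='10' (no match yet)
Bit 6: prefix='100' (no match yet)
Bit 7: prefix='1001' -> emit 'h', reset
Bit 8: prefix='1' (no match yet)
Bit 9: prefix='10' (no match yet)
Bit 10: prefix='100' (no match yet)
Bit 11: prefix='1001' -> emit 'h', reset
Bit 12: prefix='1' (no match yet)
Bit 13: prefix='10' (no match yet)
Bit 14: prefix='101' -> emit 'a', reset
Bit 15: prefix='0' -> emit 'n', reset
Bit 16: prefix='1' (no match yet)
Bit 17: prefix='10' (no match yet)
Bit 18: prefix='100' (no match yet)
Bit 19: prefix='1000' -> emit 'b', reset
Bit 20: prefix='1' (no match yet)
Bit 21: prefix='10' (no match yet)
Bit 22: prefix='100' (no match yet)
Bit 23: prefix='1000' -> emit 'b', reset

Answer: 0 4 8 12 15 16 20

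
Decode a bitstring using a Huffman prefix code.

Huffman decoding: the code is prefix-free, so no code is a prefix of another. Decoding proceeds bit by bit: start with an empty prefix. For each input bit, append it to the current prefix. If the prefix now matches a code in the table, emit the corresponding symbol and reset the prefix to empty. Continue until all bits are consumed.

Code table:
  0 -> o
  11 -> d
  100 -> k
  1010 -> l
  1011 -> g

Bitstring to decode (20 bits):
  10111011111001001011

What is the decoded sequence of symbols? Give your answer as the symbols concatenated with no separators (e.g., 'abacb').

Answer: ggdkkg

Derivation:
Bit 0: prefix='1' (no match yet)
Bit 1: prefix='10' (no match yet)
Bit 2: prefix='101' (no match yet)
Bit 3: prefix='1011' -> emit 'g', reset
Bit 4: prefix='1' (no match yet)
Bit 5: prefix='10' (no match yet)
Bit 6: prefix='101' (no match yet)
Bit 7: prefix='1011' -> emit 'g', reset
Bit 8: prefix='1' (no match yet)
Bit 9: prefix='11' -> emit 'd', reset
Bit 10: prefix='1' (no match yet)
Bit 11: prefix='10' (no match yet)
Bit 12: prefix='100' -> emit 'k', reset
Bit 13: prefix='1' (no match yet)
Bit 14: prefix='10' (no match yet)
Bit 15: prefix='100' -> emit 'k', reset
Bit 16: prefix='1' (no match yet)
Bit 17: prefix='10' (no match yet)
Bit 18: prefix='101' (no match yet)
Bit 19: prefix='1011' -> emit 'g', reset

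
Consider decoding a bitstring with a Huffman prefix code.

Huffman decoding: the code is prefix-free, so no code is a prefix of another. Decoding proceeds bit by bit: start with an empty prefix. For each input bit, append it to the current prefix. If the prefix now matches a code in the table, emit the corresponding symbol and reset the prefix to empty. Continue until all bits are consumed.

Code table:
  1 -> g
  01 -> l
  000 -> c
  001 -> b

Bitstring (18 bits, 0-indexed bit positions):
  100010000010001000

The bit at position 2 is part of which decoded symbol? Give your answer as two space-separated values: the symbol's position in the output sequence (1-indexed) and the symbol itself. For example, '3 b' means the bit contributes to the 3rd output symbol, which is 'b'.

Answer: 2 c

Derivation:
Bit 0: prefix='1' -> emit 'g', reset
Bit 1: prefix='0' (no match yet)
Bit 2: prefix='00' (no match yet)
Bit 3: prefix='000' -> emit 'c', reset
Bit 4: prefix='1' -> emit 'g', reset
Bit 5: prefix='0' (no match yet)
Bit 6: prefix='00' (no match yet)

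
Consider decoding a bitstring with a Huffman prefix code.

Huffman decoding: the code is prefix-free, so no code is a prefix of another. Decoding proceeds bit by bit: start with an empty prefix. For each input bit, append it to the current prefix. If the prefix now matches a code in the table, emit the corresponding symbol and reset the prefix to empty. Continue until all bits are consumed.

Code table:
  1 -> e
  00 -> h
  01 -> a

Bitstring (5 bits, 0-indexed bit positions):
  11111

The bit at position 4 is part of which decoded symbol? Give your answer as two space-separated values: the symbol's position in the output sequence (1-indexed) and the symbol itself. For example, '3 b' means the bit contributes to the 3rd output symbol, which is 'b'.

Answer: 5 e

Derivation:
Bit 0: prefix='1' -> emit 'e', reset
Bit 1: prefix='1' -> emit 'e', reset
Bit 2: prefix='1' -> emit 'e', reset
Bit 3: prefix='1' -> emit 'e', reset
Bit 4: prefix='1' -> emit 'e', reset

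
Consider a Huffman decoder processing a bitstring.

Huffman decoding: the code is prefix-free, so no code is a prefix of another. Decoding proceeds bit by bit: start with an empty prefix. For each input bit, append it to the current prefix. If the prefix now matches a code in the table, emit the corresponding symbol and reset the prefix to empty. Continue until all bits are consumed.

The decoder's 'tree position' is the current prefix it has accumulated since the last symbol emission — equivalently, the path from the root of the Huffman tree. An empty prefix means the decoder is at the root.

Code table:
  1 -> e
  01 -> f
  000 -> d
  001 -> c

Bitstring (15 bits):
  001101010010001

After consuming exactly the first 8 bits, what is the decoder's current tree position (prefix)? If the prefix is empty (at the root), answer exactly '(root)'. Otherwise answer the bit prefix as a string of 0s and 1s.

Answer: (root)

Derivation:
Bit 0: prefix='0' (no match yet)
Bit 1: prefix='00' (no match yet)
Bit 2: prefix='001' -> emit 'c', reset
Bit 3: prefix='1' -> emit 'e', reset
Bit 4: prefix='0' (no match yet)
Bit 5: prefix='01' -> emit 'f', reset
Bit 6: prefix='0' (no match yet)
Bit 7: prefix='01' -> emit 'f', reset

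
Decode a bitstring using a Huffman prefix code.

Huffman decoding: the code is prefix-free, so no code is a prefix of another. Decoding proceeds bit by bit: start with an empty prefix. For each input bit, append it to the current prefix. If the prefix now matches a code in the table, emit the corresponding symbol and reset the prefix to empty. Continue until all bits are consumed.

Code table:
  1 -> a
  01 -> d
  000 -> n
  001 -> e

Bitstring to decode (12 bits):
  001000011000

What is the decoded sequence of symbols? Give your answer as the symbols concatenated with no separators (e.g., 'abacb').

Bit 0: prefix='0' (no match yet)
Bit 1: prefix='00' (no match yet)
Bit 2: prefix='001' -> emit 'e', reset
Bit 3: prefix='0' (no match yet)
Bit 4: prefix='00' (no match yet)
Bit 5: prefix='000' -> emit 'n', reset
Bit 6: prefix='0' (no match yet)
Bit 7: prefix='01' -> emit 'd', reset
Bit 8: prefix='1' -> emit 'a', reset
Bit 9: prefix='0' (no match yet)
Bit 10: prefix='00' (no match yet)
Bit 11: prefix='000' -> emit 'n', reset

Answer: endan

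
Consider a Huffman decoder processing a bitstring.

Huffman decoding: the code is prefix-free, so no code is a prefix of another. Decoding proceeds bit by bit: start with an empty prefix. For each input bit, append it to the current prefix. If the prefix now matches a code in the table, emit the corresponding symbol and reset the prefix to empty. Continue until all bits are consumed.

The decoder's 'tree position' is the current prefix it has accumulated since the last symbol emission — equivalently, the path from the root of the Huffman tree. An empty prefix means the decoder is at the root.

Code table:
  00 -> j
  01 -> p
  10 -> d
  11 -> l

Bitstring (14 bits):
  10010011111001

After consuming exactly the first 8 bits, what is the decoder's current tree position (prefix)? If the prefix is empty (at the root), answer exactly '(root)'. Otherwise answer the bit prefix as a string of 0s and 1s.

Bit 0: prefix='1' (no match yet)
Bit 1: prefix='10' -> emit 'd', reset
Bit 2: prefix='0' (no match yet)
Bit 3: prefix='01' -> emit 'p', reset
Bit 4: prefix='0' (no match yet)
Bit 5: prefix='00' -> emit 'j', reset
Bit 6: prefix='1' (no match yet)
Bit 7: prefix='11' -> emit 'l', reset

Answer: (root)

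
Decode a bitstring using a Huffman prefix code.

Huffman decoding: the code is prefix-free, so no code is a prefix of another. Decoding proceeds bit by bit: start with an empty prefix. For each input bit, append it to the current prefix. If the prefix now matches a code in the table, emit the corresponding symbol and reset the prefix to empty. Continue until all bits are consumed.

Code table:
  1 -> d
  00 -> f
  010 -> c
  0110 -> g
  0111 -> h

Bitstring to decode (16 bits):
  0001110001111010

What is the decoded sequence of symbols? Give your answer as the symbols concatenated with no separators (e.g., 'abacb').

Bit 0: prefix='0' (no match yet)
Bit 1: prefix='00' -> emit 'f', reset
Bit 2: prefix='0' (no match yet)
Bit 3: prefix='01' (no match yet)
Bit 4: prefix='011' (no match yet)
Bit 5: prefix='0111' -> emit 'h', reset
Bit 6: prefix='0' (no match yet)
Bit 7: prefix='00' -> emit 'f', reset
Bit 8: prefix='0' (no match yet)
Bit 9: prefix='01' (no match yet)
Bit 10: prefix='011' (no match yet)
Bit 11: prefix='0111' -> emit 'h', reset
Bit 12: prefix='1' -> emit 'd', reset
Bit 13: prefix='0' (no match yet)
Bit 14: prefix='01' (no match yet)
Bit 15: prefix='010' -> emit 'c', reset

Answer: fhfhdc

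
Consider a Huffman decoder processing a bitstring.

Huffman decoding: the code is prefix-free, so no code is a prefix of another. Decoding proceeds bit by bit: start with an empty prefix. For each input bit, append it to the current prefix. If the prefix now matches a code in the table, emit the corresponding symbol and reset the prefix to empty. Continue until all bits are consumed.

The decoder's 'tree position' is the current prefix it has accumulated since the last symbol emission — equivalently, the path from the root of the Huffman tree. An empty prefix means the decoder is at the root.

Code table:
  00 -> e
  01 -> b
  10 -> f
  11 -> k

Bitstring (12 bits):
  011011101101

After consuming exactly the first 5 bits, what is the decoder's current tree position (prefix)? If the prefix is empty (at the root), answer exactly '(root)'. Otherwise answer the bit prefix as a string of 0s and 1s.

Bit 0: prefix='0' (no match yet)
Bit 1: prefix='01' -> emit 'b', reset
Bit 2: prefix='1' (no match yet)
Bit 3: prefix='10' -> emit 'f', reset
Bit 4: prefix='1' (no match yet)

Answer: 1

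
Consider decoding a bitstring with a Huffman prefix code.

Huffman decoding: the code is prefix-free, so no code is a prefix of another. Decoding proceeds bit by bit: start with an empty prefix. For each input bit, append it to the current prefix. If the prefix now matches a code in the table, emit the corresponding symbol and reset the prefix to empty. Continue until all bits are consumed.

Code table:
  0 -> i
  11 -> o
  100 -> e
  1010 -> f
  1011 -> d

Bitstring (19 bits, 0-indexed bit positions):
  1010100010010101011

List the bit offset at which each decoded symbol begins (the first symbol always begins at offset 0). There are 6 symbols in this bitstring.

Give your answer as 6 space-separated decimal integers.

Answer: 0 4 7 8 11 15

Derivation:
Bit 0: prefix='1' (no match yet)
Bit 1: prefix='10' (no match yet)
Bit 2: prefix='101' (no match yet)
Bit 3: prefix='1010' -> emit 'f', reset
Bit 4: prefix='1' (no match yet)
Bit 5: prefix='10' (no match yet)
Bit 6: prefix='100' -> emit 'e', reset
Bit 7: prefix='0' -> emit 'i', reset
Bit 8: prefix='1' (no match yet)
Bit 9: prefix='10' (no match yet)
Bit 10: prefix='100' -> emit 'e', reset
Bit 11: prefix='1' (no match yet)
Bit 12: prefix='10' (no match yet)
Bit 13: prefix='101' (no match yet)
Bit 14: prefix='1010' -> emit 'f', reset
Bit 15: prefix='1' (no match yet)
Bit 16: prefix='10' (no match yet)
Bit 17: prefix='101' (no match yet)
Bit 18: prefix='1011' -> emit 'd', reset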